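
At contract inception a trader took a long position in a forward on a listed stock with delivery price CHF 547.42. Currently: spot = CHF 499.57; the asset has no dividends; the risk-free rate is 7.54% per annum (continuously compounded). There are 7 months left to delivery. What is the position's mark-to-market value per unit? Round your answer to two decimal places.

Current fair forward for the remaining 7 months: F = S·e^(r·T), r = 0.0754
F = 499.57 · e^(0.0754 × 7/12) = 499.57 × 1.044965 = 522.0332
Value of long forward = (F − K)·e^(−rT) = (522.0332 − 547.42) · e^(−0.0754·7/12)
= -25.3868 × 0.956970 = -24.29

-CHF 24.29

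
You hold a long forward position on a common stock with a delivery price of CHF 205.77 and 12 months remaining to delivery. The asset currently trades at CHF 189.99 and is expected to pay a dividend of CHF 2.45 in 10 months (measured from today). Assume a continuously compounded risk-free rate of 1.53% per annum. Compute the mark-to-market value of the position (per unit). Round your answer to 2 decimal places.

PV(remaining dividends) I = 2.45·e^(−0.0153·10/12) = 2.4190
Current forward F = (S − I)·e^(rT) = (189.99 − 2.4190)·e^(0.0153·12/12) = 187.5710 × 1.015418 = 190.4630
Value (long) = (F − K)·e^(−rT) = (190.4630 − 205.77) × 0.984816 = -15.0746
Value = -CHF 15.07

-CHF 15.07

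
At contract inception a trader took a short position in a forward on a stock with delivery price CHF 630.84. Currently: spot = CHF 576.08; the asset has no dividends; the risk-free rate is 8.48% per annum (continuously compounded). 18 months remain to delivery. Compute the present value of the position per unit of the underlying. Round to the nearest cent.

Current fair forward for the remaining 18 months: F = S·e^(r·T), r = 0.0848
F = 576.08 · e^(0.0848 × 18/12) = 576.08 × 1.135644 = 654.2218
Value of long forward = (F − K)·e^(−rT) = (654.2218 − 630.84) · e^(−0.0848·18/12)
= 23.3818 × 0.880558 = 20.59
Short position value = −(long value) = -CHF 20.59

-CHF 20.59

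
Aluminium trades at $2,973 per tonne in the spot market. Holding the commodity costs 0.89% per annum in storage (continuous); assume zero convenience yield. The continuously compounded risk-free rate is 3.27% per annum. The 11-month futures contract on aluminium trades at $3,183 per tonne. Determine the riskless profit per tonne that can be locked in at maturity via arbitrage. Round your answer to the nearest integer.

Fair futures: F* = S·e^(carry·T), with carry = (r + u) = 0.0327 + 0.0089 = 0.0416
F* = 2973 · e^(0.0416 × 11/12) = 2973 · e^0.038133 = 2973 × 1.038869 = $3088.5575
Market $3183 > fair $3088.5575: forward overpriced → cash-and-carry (buy spot, short the forward).
At maturity, profit = |F_mkt − F*| = |3183 − 3088.5575| = $94 per tonne

$94 per tonne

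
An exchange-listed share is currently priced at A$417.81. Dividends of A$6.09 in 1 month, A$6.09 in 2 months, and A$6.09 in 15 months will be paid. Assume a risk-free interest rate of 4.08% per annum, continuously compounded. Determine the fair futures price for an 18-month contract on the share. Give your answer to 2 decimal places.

PV(dividends) I = 6.09·e^(−0.0408·1/12) + 6.09·e^(−0.0408·2/12) + 6.09·e^(−0.0408·15/12)
I = 6.0693 + 6.0487 + 5.7872 = 17.9052
F = (S − I)·e^(rT) = (417.81 − 17.9052) · e^(0.0408·18/12)
= 399.9048 · e^0.061200 = 399.9048 × 1.063112 = A$425.14

A$425.14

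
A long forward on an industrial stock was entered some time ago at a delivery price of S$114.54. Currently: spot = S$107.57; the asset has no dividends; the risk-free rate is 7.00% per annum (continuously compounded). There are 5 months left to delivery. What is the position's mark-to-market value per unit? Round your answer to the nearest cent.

Current fair forward for the remaining 5 months: F = S·e^(r·T), r = 0.0700
F = 107.57 · e^(0.0700 × 5/12) = 107.57 × 1.029596 = 110.7536
Value of long forward = (F − K)·e^(−rT) = (110.7536 − 114.54) · e^(−0.0700·5/12)
= -3.7864 × 0.971255 = -3.68

-S$3.68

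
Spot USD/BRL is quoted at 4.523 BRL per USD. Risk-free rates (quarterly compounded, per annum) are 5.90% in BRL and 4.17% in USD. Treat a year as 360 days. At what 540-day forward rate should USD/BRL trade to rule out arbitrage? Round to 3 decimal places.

By covered interest parity, F = S · (1+r_BRL/4)^(4T) / (1+r_USD/4)^(4T)
= 4.523 × 1.091828 / 1.064203 = 4.523 × 1.025958
F = 4.640 BRL per USD

4.640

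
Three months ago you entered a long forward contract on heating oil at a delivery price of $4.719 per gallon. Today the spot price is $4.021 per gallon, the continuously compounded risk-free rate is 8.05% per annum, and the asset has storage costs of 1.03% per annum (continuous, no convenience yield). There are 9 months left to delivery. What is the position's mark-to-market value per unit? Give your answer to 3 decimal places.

-$0.390 per gallon

Current fair forward for the remaining 9 months: F = S·e^((r + u)·T), (r + u) = 0.0805 + 0.0103 = 0.0908
F = 4.021 · e^(0.0908 × 9/12) = 4.021 × 1.070472 = 4.3044
Value of long forward = (F − K)·e^(−rT) = (4.3044 − 4.719) · e^(−0.0805·9/12)
= -0.4146 × 0.941411 = -0.390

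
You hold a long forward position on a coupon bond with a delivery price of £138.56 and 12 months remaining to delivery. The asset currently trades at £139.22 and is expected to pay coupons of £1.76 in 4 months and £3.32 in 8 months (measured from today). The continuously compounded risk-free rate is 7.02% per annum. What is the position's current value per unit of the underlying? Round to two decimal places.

PV(remaining coupons) I = 1.76·e^(−0.0702·4/12) + 3.32·e^(−0.0702·8/12) = 4.8875
Current forward F = (S − I)·e^(rT) = (139.22 − 4.8875)·e^(0.0702·12/12) = 134.3325 × 1.072723 = 144.1016
Value (long) = (F − K)·e^(−rT) = (144.1016 − 138.56) × 0.932207 = 5.1659
Value = £5.17

£5.17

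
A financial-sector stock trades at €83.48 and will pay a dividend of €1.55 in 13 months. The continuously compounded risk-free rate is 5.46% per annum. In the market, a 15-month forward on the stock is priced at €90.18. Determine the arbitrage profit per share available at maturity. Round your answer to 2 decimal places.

€2.37 per share

PV(dividends) I = 1.55·e^(−0.0546·13/12) = 1.4610
Fair forward F* = (S − I)·e^(rT) = (83.48 − 1.4610)·e^0.068250 = 82.0190 × 1.070633 = 87.8122
Market €90.18 > fair 87.8122: forward overpriced → cash-and-carry (borrow at r, buy the stock and collect the dividends, short the forward).
Profit at T = |F_mkt − F*| = |90.18 − 87.8122| = €2.37 per share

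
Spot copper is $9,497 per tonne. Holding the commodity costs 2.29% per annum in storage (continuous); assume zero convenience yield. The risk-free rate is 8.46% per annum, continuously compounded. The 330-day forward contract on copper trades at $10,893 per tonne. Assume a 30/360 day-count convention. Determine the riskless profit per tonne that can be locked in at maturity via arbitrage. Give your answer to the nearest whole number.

Fair forward: F* = S·e^(carry·T), with carry = (r + u) = 0.0846 + 0.0229 = 0.1075
F* = 9497 · e^(0.1075 × 330/360) = 9497 · e^0.098542 = 9497 × 1.103561 = $10480.5188
Market $10893 > fair $10480.5188: forward overpriced → cash-and-carry (buy spot, short the forward).
At maturity, profit = |F_mkt − F*| = |10893 − 10480.5188| = $412 per tonne

$412 per tonne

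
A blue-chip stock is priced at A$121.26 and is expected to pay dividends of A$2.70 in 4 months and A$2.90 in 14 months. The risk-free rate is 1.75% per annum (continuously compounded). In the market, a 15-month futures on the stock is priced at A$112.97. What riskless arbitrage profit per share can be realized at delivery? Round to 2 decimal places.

A$5.32 per share

PV(dividends) I = 2.70·e^(−0.0175·4/12) + 2.90·e^(−0.0175·14/12) = 5.5257
Fair futures F* = (S − I)·e^(rT) = (121.26 − 5.5257)·e^0.021875 = 115.7343 × 1.022116 = 118.2939
Market A$112.97 < fair 118.2939: forward underpriced → reverse cash-and-carry (short the stock, invest proceeds at r, pay the dividends, go long the forward).
Profit at T = |F_mkt − F*| = |112.97 − 118.2939| = A$5.32 per share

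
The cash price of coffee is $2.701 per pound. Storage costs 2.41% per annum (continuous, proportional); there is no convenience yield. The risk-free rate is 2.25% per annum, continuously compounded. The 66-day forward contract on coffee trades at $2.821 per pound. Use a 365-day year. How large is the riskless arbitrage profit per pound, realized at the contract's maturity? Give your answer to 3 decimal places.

$0.097 per pound

Fair forward: F* = S·e^(carry·T), with carry = (r + u) = 0.0225 + 0.0241 = 0.0466
F* = 2.701 · e^(0.0466 × 66/365) = 2.701 · e^0.008426 = 2.701 × 1.008462 = $2.7239
Market $2.821 > fair $2.7239: forward overpriced → cash-and-carry (buy spot, short the forward).
At maturity, profit = |F_mkt − F*| = |2.821 − 2.7239| = $0.097 per pound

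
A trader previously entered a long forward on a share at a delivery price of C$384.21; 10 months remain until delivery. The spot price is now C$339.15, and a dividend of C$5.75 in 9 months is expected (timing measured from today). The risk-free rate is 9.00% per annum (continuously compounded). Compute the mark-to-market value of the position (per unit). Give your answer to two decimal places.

PV(remaining dividends) I = 5.75·e^(−0.0900·9/12) = 5.3747
Current forward F = (S − I)·e^(rT) = (339.15 − 5.3747)·e^(0.0900·10/12) = 333.7753 × 1.077884 = 359.7711
Value (long) = (F − K)·e^(−rT) = (359.7711 − 384.21) × 0.927743 = -22.6730
Value = -C$22.67

-C$22.67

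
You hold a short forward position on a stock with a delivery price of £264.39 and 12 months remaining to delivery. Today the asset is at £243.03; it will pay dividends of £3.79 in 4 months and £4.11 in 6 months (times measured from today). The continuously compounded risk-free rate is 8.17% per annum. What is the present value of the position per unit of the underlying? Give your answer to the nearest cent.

£8.25

PV(remaining dividends) I = 3.79·e^(−0.0817·4/12) + 4.11·e^(−0.0817·6/12) = 7.6337
Current forward F = (S − I)·e^(rT) = (243.03 − 7.6337)·e^(0.0817·12/12) = 235.3963 × 1.085130 = 255.4356
Value (long) = (F − K)·e^(−rT) = (255.4356 − 264.39) × 0.921548 = -8.2519
Short position value = −(long value) = £8.25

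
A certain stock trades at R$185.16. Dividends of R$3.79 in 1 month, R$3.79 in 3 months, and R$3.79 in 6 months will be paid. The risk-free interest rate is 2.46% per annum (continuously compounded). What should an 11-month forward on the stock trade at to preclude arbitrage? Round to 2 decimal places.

PV(dividends) I = 3.79·e^(−0.0246·1/12) + 3.79·e^(−0.0246·3/12) + 3.79·e^(−0.0246·6/12)
I = 3.7822 + 3.7668 + 3.7437 = 11.2927
F = (S − I)·e^(rT) = (185.16 − 11.2927) · e^(0.0246·11/12)
= 173.8673 · e^0.022550 = 173.8673 × 1.022806 = R$177.83

R$177.83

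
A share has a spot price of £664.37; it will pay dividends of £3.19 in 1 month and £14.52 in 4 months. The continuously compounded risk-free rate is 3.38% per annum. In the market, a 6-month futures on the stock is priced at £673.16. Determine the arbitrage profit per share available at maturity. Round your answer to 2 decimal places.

PV(dividends) I = 3.19·e^(−0.0338·1/12) + 14.52·e^(−0.0338·4/12) = 17.5384
Fair futures F* = (S − I)·e^(rT) = (664.37 − 17.5384)·e^0.016900 = 646.8316 × 1.017044 = 657.8562
Market £673.16 > fair 657.8562: forward overpriced → cash-and-carry (borrow at r, buy the stock and collect the dividends, short the forward).
Profit at T = |F_mkt − F*| = |673.16 − 657.8562| = £15.30 per share

£15.30 per share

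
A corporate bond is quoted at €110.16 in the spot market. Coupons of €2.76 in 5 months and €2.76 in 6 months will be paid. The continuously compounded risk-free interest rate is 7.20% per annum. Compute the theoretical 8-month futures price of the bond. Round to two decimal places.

PV(coupons) I = 2.76·e^(−0.0720·5/12) + 2.76·e^(−0.0720·6/12)
I = 2.6784 + 2.6624 = 5.3408
F = (S − I)·e^(rT) = (110.16 − 5.3408) · e^(0.0720·8/12)
= 104.8192 · e^0.048000 = 104.8192 × 1.049171 = €109.97

€109.97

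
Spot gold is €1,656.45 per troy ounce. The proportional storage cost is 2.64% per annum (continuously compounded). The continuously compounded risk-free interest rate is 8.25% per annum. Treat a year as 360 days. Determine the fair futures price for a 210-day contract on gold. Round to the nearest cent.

Net carry = r + u − y = 0.0825 + 0.0264 − 0.0000 = 0.1089
F = S·e^((r+u−y)T) = 1656.45 · e^(0.1089 × 210/360) = 1656.45 · e^0.06352500
= 1656.45 × 1.06558613 = €1,765.09 per troy ounce

€1,765.09 per troy ounce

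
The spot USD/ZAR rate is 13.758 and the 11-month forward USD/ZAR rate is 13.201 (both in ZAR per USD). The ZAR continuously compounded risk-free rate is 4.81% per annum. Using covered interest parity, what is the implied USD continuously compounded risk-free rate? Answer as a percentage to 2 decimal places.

F = S·e^((r_ZAR − r_USD)T) ⇒ r_USD = r_ZAR − ln(F/S)/T
ln(13.201/13.758) = -0.041328; /(11/12) = -0.045085
r_USD = 0.0481 + 0.045085 = 0.093185
r_USD = 9.32%

9.32%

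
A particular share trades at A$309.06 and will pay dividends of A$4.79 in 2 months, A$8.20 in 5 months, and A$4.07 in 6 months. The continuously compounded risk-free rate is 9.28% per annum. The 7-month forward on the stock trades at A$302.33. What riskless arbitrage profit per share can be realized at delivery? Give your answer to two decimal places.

PV(dividends) I = 4.79·e^(−0.0928·2/12) + 8.20·e^(−0.0928·5/12) + 4.07·e^(−0.0928·6/12) = 16.4909
Fair forward F* = (S − I)·e^(rT) = (309.06 − 16.4909)·e^0.054133 = 292.5691 × 1.055625 = 308.8433
Market A$302.33 < fair 308.8433: forward underpriced → reverse cash-and-carry (short the stock, invest proceeds at r, pay the dividends, go long the forward).
Profit at T = |F_mkt − F*| = |302.33 − 308.8433| = A$6.51 per share

A$6.51 per share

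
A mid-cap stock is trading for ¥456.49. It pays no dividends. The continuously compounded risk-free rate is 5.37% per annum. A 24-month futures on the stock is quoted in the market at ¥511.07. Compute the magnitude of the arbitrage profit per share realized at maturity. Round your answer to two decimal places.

Fair futures: F* = S·e^(carry·T), with carry = r = 0.0537
F* = 456.49 · e^(0.0537 × 24/12) = 456.49 · e^0.107400 = 456.49 × 1.113380 = ¥508.2468
Market ¥511.07 > fair ¥508.2468: forward overpriced → cash-and-carry (buy spot, short the forward).
At maturity, profit = |F_mkt − F*| = |511.07 − 508.2468| = ¥2.82 per share

¥2.82 per share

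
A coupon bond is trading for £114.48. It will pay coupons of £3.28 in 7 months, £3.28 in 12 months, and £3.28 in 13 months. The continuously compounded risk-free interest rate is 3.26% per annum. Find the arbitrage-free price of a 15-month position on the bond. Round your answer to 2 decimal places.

£109.28

PV(coupons) I = 3.28·e^(−0.0326·7/12) + 3.28·e^(−0.0326·12/12) + 3.28·e^(−0.0326·13/12)
I = 3.2182 + 3.1748 + 3.1662 = 9.5592
F = (S − I)·e^(rT) = (114.48 − 9.5592) · e^(0.0326·15/12)
= 104.9208 · e^0.040750 = 104.9208 × 1.041592 = £109.28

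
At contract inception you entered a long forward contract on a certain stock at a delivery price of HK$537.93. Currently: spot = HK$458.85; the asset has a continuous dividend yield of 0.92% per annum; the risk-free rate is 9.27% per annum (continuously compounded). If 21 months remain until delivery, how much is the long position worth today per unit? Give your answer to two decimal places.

Current fair forward for the remaining 21 months: F = S·e^((r − q)·T), (r − q) = 0.0927 − 0.0092 = 0.0835
F = 458.85 · e^(0.0835 × 21/12) = 458.85 × 1.157341 = 531.0459
Value of long forward = (F − K)·e^(−rT) = (531.0459 − 537.93) · e^(−0.0927·21/12)
= -6.8841 × 0.850250 = -5.85

-HK$5.85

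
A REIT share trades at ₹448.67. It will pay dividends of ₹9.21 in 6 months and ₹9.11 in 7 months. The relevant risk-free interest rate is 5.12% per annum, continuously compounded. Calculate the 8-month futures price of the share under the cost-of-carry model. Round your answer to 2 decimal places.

PV(dividends) I = 9.21·e^(−0.0512·6/12) + 9.11·e^(−0.0512·7/12)
I = 8.9772 + 8.8419 = 17.8191
F = (S − I)·e^(rT) = (448.67 − 17.8191) · e^(0.0512·8/12)
= 430.8509 · e^0.034133 = 430.8509 × 1.034722 = ₹445.81

₹445.81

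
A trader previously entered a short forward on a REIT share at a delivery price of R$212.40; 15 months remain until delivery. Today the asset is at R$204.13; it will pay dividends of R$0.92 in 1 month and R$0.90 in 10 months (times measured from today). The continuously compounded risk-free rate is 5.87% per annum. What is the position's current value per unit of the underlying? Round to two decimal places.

PV(remaining dividends) I = 0.92·e^(−0.0587·1/12) + 0.90·e^(−0.0587·10/12) = 1.7725
Current forward F = (S − I)·e^(rT) = (204.13 − 1.7725)·e^(0.0587·15/12) = 202.3575 × 1.076134 = 217.7638
Value (long) = (F − K)·e^(−rT) = (217.7638 − 212.40) × 0.929252 = 4.9843
Short position value = −(long value) = -R$4.98

-R$4.98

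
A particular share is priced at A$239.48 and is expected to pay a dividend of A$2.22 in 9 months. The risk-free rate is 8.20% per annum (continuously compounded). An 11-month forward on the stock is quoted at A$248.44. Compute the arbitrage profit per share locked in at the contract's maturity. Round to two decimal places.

PV(dividends) I = 2.22·e^(−0.0820·9/12) = 2.0876
Fair forward F* = (S − I)·e^(rT) = (239.48 − 2.0876)·e^0.075167 = 237.3924 × 1.078064 = 255.9242
Market A$248.44 < fair 255.9242: forward underpriced → reverse cash-and-carry (short the stock, invest proceeds at r, pay the dividends, go long the forward).
Profit at T = |F_mkt − F*| = |248.44 − 255.9242| = A$7.48 per share

A$7.48 per share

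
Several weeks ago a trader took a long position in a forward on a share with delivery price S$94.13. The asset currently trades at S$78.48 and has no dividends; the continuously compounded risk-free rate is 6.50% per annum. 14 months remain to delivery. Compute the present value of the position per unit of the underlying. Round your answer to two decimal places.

Current fair forward for the remaining 14 months: F = S·e^(r·T), r = 0.0650
F = 78.48 · e^(0.0650 × 14/12) = 78.48 × 1.078783 = 84.6629
Value of long forward = (F − K)·e^(−rT) = (84.6629 − 94.13) · e^(−0.0650·14/12)
= -9.4671 × 0.926971 = -8.78

-S$8.78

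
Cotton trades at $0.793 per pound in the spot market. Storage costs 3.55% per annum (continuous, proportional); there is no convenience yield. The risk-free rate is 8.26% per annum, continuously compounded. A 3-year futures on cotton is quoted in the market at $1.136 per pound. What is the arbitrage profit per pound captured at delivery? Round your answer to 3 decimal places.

$0.006 per pound

Fair futures: F* = S·e^(carry·T), with carry = (r + u) = 0.0826 + 0.0355 = 0.1181
F* = 0.793 · e^(0.1181 × 3) = 0.793 · e^0.354300 = 0.793 × 1.425183 = $1.1302
Market $1.136 > fair $1.1302: forward overpriced → cash-and-carry (buy spot, short the forward).
At maturity, profit = |F_mkt − F*| = |1.136 − 1.1302| = $0.006 per pound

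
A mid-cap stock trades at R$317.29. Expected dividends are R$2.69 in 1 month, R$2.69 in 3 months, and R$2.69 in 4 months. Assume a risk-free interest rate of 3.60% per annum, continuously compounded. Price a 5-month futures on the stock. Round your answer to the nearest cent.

PV(dividends) I = 2.69·e^(−0.0360·1/12) + 2.69·e^(−0.0360·3/12) + 2.69·e^(−0.0360·4/12)
I = 2.6819 + 2.6659 + 2.6579 = 8.0057
F = (S − I)·e^(rT) = (317.29 − 8.0057) · e^(0.0360·5/12)
= 309.2843 · e^0.015000 = 309.2843 × 1.015113 = R$313.96

R$313.96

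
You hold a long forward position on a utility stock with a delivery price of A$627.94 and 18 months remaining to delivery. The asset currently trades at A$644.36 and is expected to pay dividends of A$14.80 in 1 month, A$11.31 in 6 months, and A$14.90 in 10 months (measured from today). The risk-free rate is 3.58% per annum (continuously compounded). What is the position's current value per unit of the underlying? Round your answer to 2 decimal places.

PV(remaining dividends) I = 14.80·e^(−0.0358·1/12) + 11.31·e^(−0.0358·6/12) + 14.90·e^(−0.0358·10/12) = 40.3273
Current forward F = (S − I)·e^(rT) = (644.36 − 40.3273)·e^(0.0358·18/12) = 604.0327 × 1.055168 = 637.3560
Value (long) = (F − K)·e^(−rT) = (637.3560 − 627.94) × 0.947716 = 8.9237
Value = A$8.92

A$8.92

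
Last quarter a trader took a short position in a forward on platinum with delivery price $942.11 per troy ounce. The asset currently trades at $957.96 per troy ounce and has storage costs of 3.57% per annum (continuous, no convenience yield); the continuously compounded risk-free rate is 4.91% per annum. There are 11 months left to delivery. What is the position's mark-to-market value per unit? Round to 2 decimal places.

Current fair forward for the remaining 11 months: F = S·e^((r + u)·T), (r + u) = 0.0491 + 0.0357 = 0.0848
F = 957.96 · e^(0.0848 × 11/12) = 957.96 × 1.080834 = 1035.3957
Value of long forward = (F − K)·e^(−rT) = (1035.3957 − 942.11) · e^(−0.0491·11/12)
= 93.2857 × 0.955990 = 89.18
Short position value = −(long value) = -$89.18

-$89.18 per troy ounce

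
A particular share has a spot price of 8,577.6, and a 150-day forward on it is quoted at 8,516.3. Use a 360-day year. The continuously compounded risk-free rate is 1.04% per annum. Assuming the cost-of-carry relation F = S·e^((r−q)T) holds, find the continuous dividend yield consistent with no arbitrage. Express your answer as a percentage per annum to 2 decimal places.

2.76%

From F = S·e^((r−q)T): (r − q) = ln(F/S)/T
ln(8516.3/8577.6) = ln(0.992853) = -0.007173
(r − q) = -0.007173 / (150/360) = -0.017215
q = r − ln(F/S)/T = 0.0104 + 0.017215 = 0.027615
q = 2.76%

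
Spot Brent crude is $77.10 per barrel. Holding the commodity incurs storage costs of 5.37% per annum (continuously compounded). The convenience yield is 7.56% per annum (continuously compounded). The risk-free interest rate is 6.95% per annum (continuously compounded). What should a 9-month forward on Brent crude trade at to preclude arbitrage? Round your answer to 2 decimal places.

Net carry = r + u − y = 0.0695 + 0.0537 − 0.0756 = 0.0476
F = S·e^((r+u−y)T) = 77.10 · e^(0.0476 × 9/12) = 77.10 · e^0.035700
= 77.10 × 1.036345 = $79.90 per barrel

$79.90 per barrel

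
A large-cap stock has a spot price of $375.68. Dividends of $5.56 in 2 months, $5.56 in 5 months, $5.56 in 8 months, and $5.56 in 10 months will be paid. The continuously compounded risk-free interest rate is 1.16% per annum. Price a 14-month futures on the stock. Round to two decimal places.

PV(dividends) I = 5.56·e^(−0.0116·2/12) + 5.56·e^(−0.0116·5/12) + 5.56·e^(−0.0116·8/12) + 5.56·e^(−0.0116·10/12)
I = 5.5493 + 5.5332 + 5.5172 + 5.5065 = 22.1062
F = (S − I)·e^(rT) = (375.68 − 22.1062) · e^(0.0116·14/12)
= 353.5738 · e^0.013533 = 353.5738 × 1.013625 = $358.39

$358.39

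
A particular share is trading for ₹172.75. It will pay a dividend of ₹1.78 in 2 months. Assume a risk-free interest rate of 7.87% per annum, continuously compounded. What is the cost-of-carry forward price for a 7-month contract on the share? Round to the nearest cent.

PV(dividends) I = 1.78·e^(−0.0787·2/12)
I = 1.7568
F = (S − I)·e^(rT) = (172.75 − 1.7568) · e^(0.0787·7/12)
= 170.9932 · e^0.045908 = 170.9932 × 1.046978 = ₹179.03

₹179.03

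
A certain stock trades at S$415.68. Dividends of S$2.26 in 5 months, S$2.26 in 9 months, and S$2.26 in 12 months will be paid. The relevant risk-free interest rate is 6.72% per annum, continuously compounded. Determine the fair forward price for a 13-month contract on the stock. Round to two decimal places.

S$440.12

PV(dividends) I = 2.26·e^(−0.0672·5/12) + 2.26·e^(−0.0672·9/12) + 2.26·e^(−0.0672·12/12)
I = 2.1976 + 2.1489 + 2.1131 = 6.4596
F = (S − I)·e^(rT) = (415.68 − 6.4596) · e^(0.0672·13/12)
= 409.2204 · e^0.072800 = 409.2204 × 1.075515 = S$440.12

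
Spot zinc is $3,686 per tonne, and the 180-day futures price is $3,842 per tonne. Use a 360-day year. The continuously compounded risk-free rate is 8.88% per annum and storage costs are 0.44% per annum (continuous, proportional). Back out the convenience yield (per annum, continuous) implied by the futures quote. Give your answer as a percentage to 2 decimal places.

1.03%

F = S·e^((r+u−y)T) ⇒ (r+u−y) = ln(F/S)/T
ln(3842/3686) = 0.041451; /T ⇒ 0.082902
y = r + u − ln(F/S)/T = 0.0888 + 0.0044 − 0.082902 = 0.010298
y = 1.03%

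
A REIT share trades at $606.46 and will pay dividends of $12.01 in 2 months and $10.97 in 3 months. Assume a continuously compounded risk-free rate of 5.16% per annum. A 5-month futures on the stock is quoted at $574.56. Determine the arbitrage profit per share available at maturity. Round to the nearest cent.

PV(dividends) I = 12.01·e^(−0.0516·2/12) + 10.97·e^(−0.0516·3/12) = 22.7366
Fair futures F* = (S − I)·e^(rT) = (606.46 − 22.7366)·e^0.021500 = 583.7234 × 1.021733 = 596.4095
Market $574.56 < fair 596.4095: forward underpriced → reverse cash-and-carry (short the stock, invest proceeds at r, pay the dividends, go long the forward).
Profit at T = |F_mkt − F*| = |574.56 − 596.4095| = $21.85 per share

$21.85 per share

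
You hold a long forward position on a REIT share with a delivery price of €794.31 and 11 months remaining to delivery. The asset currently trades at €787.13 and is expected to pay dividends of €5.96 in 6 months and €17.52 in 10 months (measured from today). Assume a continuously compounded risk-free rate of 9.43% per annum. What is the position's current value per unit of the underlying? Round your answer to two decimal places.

PV(remaining dividends) I = 5.96·e^(−0.0943·6/12) + 17.52·e^(−0.0943·10/12) = 21.8814
Current forward F = (S − I)·e^(rT) = (787.13 − 21.8814)·e^(0.0943·11/12) = 765.2486 × 1.090288 = 834.3414
Value (long) = (F − K)·e^(−rT) = (834.3414 − 794.31) × 0.917189 = 36.7164
Value = €36.72

€36.72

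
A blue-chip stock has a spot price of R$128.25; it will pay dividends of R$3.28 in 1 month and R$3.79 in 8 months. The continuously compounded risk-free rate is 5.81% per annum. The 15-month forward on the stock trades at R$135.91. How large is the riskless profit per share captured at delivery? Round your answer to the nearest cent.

PV(dividends) I = 3.28·e^(−0.0581·1/12) + 3.79·e^(−0.0581·8/12) = 6.9102
Fair forward F* = (S − I)·e^(rT) = (128.25 − 6.9102)·e^0.072625 = 121.3398 × 1.075327 = 130.4800
Market R$135.91 > fair 130.4800: forward overpriced → cash-and-carry (borrow at r, buy the stock and collect the dividends, short the forward).
Profit at T = |F_mkt − F*| = |135.91 − 130.4800| = R$5.43 per share

R$5.43 per share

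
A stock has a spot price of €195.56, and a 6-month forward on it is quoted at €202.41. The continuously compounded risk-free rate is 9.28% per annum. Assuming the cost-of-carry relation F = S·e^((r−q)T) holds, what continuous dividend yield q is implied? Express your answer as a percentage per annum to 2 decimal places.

From F = S·e^((r−q)T): (r − q) = ln(F/S)/T
ln(202.41/195.56) = ln(1.035028) = 0.034428
(r − q) = 0.034428 / (6/12) = 0.068856
q = r − ln(F/S)/T = 0.0928 − 0.068856 = 0.023944
q = 2.39%

2.39%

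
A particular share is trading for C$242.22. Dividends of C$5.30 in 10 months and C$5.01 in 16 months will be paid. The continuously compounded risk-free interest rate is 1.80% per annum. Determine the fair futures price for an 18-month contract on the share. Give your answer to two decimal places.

C$238.46

PV(dividends) I = 5.30·e^(−0.0180·10/12) + 5.01·e^(−0.0180·16/12)
I = 5.2211 + 4.8912 = 10.1123
F = (S − I)·e^(rT) = (242.22 − 10.1123) · e^(0.0180·18/12)
= 232.1077 · e^0.027000 = 232.1077 × 1.027368 = C$238.46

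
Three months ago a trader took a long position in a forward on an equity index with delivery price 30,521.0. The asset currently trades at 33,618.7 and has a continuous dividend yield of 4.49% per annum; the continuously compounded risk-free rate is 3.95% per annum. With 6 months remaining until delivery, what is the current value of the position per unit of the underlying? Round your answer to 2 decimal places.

Current fair forward for the remaining 6 months: F = S·e^((r − q)·T), (r − q) = 0.0395 − 0.0449 = -0.0054
F = 33618.7 · e^(-0.0054 × 6/12) = 33618.7 × 0.99730364 = 33528.0519
Value of long forward = (F − K)·e^(−rT) = (33528.0519 − 30521.0) · e^(−0.0395·6/12)
= 3007.0519 × 0.98044375 = 2948.25

2948.25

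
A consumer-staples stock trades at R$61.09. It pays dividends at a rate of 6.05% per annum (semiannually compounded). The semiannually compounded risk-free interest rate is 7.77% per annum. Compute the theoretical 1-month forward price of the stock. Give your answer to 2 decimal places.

R$61.17

F = S · (1+r/2)^(2T) / (1+q/2)^(2T)
= 61.09 × 1.006373 / 1.004979 = 61.09 × 1.001387
F = R$61.17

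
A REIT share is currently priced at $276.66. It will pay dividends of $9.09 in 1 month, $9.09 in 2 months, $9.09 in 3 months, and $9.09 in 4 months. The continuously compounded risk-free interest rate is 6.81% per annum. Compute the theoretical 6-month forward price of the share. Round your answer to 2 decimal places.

$249.15

PV(dividends) I = 9.09·e^(−0.0681·1/12) + 9.09·e^(−0.0681·2/12) + 9.09·e^(−0.0681·3/12) + 9.09·e^(−0.0681·4/12)
I = 9.0386 + 8.9874 + 8.9366 + 8.8860 = 35.8486
F = (S − I)·e^(rT) = (276.66 − 35.8486) · e^(0.0681·6/12)
= 240.8114 · e^0.034050 = 240.8114 × 1.034636 = $249.15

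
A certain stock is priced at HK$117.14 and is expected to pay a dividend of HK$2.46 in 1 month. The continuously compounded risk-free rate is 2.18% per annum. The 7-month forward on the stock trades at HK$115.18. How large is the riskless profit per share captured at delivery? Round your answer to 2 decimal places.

PV(dividends) I = 2.46·e^(−0.0218·1/12) = 2.4555
Fair forward F* = (S − I)·e^(rT) = (117.14 − 2.4555)·e^0.012717 = 114.6845 × 1.012798 = 116.1522
Market HK$115.18 < fair 116.1522: forward underpriced → reverse cash-and-carry (short the stock, invest proceeds at r, pay the dividends, go long the forward).
Profit at T = |F_mkt − F*| = |115.18 − 116.1522| = HK$0.97 per share

HK$0.97 per share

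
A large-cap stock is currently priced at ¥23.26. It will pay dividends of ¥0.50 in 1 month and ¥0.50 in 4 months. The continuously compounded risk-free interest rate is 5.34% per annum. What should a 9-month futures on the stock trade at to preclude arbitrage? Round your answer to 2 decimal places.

PV(dividends) I = 0.50·e^(−0.0534·1/12) + 0.50·e^(−0.0534·4/12)
I = 0.4978 + 0.4912 = 0.9890
F = (S − I)·e^(rT) = (23.26 − 0.9890) · e^(0.0534·9/12)
= 22.2710 · e^0.040050 = 22.2710 × 1.040863 = ¥23.18

¥23.18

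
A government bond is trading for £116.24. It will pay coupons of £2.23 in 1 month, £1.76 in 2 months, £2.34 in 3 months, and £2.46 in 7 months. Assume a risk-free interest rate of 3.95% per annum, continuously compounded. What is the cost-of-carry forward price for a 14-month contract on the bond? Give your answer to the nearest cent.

PV(coupons) I = 2.23·e^(−0.0395·1/12) + 1.76·e^(−0.0395·2/12) + 2.34·e^(−0.0395·3/12) + 2.46·e^(−0.0395·7/12)
I = 2.2227 + 1.7485 + 2.3170 + 2.4040 = 8.6922
F = (S − I)·e^(rT) = (116.24 − 8.6922) · e^(0.0395·14/12)
= 107.5478 · e^0.046083 = 107.5478 × 1.047161 = £112.62

£112.62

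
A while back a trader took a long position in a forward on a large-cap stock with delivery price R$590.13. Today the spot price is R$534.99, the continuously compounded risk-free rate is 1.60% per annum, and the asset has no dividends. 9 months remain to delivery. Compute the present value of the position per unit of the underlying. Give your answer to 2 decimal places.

-R$48.10

Current fair forward for the remaining 9 months: F = S·e^(r·T), r = 0.0160
F = 534.99 · e^(0.0160 × 9/12) = 534.99 × 1.012072 = 541.4484
Value of long forward = (F − K)·e^(−rT) = (541.4484 − 590.13) · e^(−0.0160·9/12)
= -48.6816 × 0.988072 = -48.10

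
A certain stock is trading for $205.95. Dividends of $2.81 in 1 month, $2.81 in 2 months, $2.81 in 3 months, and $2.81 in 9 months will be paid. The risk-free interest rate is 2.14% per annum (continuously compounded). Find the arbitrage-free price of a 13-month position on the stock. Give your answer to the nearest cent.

$199.35

PV(dividends) I = 2.81·e^(−0.0214·1/12) + 2.81·e^(−0.0214·2/12) + 2.81·e^(−0.0214·3/12) + 2.81·e^(−0.0214·9/12)
I = 2.8050 + 2.8000 + 2.7950 + 2.7653 = 11.1653
F = (S − I)·e^(rT) = (205.95 − 11.1653) · e^(0.0214·13/12)
= 194.7847 · e^0.023183 = 194.7847 × 1.023454 = $199.35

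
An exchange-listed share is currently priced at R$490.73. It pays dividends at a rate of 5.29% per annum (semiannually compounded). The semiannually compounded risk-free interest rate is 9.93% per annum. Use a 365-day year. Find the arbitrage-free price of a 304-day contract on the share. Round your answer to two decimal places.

F = S · (1+r/2)^(2T) / (1+q/2)^(2T)
= 490.73 × 1.084064 / 1.044446 = 490.73 × 1.037932
F = R$509.34

R$509.34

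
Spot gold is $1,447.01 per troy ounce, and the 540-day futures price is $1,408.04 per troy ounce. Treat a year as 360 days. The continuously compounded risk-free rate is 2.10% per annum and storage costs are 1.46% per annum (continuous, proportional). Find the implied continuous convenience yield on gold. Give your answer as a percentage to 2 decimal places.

F = S·e^((r+u−y)T) ⇒ (r+u−y) = ln(F/S)/T
ln(1408.04/1447.01) = -0.027301; /T ⇒ -0.018201
y = r + u − ln(F/S)/T = 0.0210 + 0.0146 + 0.018201 = 0.053801
y = 5.38%

5.38%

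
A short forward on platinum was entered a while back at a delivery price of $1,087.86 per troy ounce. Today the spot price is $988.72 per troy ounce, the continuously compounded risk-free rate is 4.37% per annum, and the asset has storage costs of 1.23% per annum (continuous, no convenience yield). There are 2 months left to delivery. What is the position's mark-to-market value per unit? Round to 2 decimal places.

$89.22 per troy ounce

Current fair forward for the remaining 2 months: F = S·e^((r + u)·T), (r + u) = 0.0437 + 0.0123 = 0.0560
F = 988.72 · e^(0.0560 × 2/12) = 988.72 × 1.009377 = 997.9912
Value of long forward = (F − K)·e^(−rT) = (997.9912 − 1087.86) · e^(−0.0437·2/12)
= -89.8688 × 0.992743 = -89.22
Short position value = −(long value) = $89.22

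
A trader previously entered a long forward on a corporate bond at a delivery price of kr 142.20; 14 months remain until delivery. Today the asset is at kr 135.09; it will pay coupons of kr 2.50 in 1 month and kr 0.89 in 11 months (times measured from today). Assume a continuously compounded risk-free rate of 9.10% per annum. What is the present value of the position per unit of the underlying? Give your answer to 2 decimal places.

kr 3.91

PV(remaining coupons) I = 2.50·e^(−0.0910·1/12) + 0.89·e^(−0.0910·11/12) = 3.2999
Current forward F = (S − I)·e^(rT) = (135.09 − 3.2999)·e^(0.0910·14/12) = 131.7901 × 1.112007 = 146.5515
Value (long) = (F − K)·e^(−rT) = (146.5515 − 142.20) × 0.899275 = 3.9132
Value = kr 3.91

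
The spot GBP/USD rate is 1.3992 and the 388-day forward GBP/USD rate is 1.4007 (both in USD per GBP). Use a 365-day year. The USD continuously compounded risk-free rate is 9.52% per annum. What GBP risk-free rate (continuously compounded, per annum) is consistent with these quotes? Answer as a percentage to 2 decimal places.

9.42%

F = S·e^((r_USD − r_GBP)T) ⇒ r_GBP = r_USD − ln(F/S)/T
ln(1.4007/1.3992) = 0.001071; /(388/365) = 0.001008
r_GBP = 0.0952 − 0.001008 = 0.094192
r_GBP = 9.42%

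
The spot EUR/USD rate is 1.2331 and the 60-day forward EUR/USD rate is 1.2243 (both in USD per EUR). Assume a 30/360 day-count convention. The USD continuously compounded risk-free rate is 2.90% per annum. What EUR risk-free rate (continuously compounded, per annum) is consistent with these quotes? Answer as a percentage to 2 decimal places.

F = S·e^((r_USD − r_EUR)T) ⇒ r_EUR = r_USD − ln(F/S)/T
ln(1.2243/1.2331) = -0.007162; /(60/360) = -0.042972
r_EUR = 0.0290 + 0.042972 = 0.071972
r_EUR = 7.20%

7.20%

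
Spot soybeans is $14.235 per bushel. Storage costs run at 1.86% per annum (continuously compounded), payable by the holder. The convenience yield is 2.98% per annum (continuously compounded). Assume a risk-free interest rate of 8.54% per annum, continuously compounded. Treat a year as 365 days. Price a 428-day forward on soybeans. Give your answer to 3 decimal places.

Net carry = r + u − y = 0.0854 + 0.0186 − 0.0298 = 0.0742
F = S·e^((r+u−y)T) = 14.235 · e^(0.0742 × 428/365) = 14.235 · e^0.087007
= 14.235 × 1.090904 = $15.529 per bushel

$15.529 per bushel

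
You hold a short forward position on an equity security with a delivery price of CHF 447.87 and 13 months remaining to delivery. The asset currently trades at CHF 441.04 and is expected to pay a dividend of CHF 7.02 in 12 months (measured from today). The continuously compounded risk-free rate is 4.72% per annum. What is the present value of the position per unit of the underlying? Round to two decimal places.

PV(remaining dividends) I = 7.02·e^(−0.0472·12/12) = 6.6964
Current forward F = (S − I)·e^(rT) = (441.04 − 6.6964)·e^(0.0472·13/12) = 434.3436 × 1.052463 = 457.1306
Value (long) = (F − K)·e^(−rT) = (457.1306 − 447.87) × 0.950152 = 8.7990
Short position value = −(long value) = -CHF 8.80

-CHF 8.80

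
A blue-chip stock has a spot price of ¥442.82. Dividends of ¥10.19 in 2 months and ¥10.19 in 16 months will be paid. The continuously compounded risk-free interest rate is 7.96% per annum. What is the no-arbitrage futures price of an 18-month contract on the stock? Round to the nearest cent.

¥477.32

PV(dividends) I = 10.19·e^(−0.0796·2/12) + 10.19·e^(−0.0796·16/12)
I = 10.0557 + 9.1639 = 19.2196
F = (S − I)·e^(rT) = (442.82 − 19.2196) · e^(0.0796·18/12)
= 423.6004 · e^0.119400 = 423.6004 × 1.126821 = ¥477.32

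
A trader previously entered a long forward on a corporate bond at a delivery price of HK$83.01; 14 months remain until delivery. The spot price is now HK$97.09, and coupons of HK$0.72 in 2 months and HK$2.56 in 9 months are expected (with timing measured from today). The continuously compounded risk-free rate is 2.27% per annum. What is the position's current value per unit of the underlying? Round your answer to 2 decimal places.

HK$13.02

PV(remaining coupons) I = 0.72·e^(−0.0227·2/12) + 2.56·e^(−0.0227·9/12) = 3.2341
Current forward F = (S − I)·e^(rT) = (97.09 − 3.2341)·e^(0.0227·14/12) = 93.8559 × 1.026837 = 96.3747
Value (long) = (F − K)·e^(−rT) = (96.3747 − 83.01) × 0.973864 = 13.0154
Value = HK$13.02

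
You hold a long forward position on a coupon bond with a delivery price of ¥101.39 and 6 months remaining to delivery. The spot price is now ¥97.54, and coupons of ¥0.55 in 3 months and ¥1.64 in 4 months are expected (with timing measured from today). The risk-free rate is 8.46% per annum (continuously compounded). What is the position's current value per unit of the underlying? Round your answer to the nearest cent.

-¥1.78

PV(remaining coupons) I = 0.55·e^(−0.0846·3/12) + 1.64·e^(−0.0846·4/12) = 2.1329
Current forward F = (S − I)·e^(rT) = (97.54 − 2.1329)·e^(0.0846·6/12) = 95.4071 × 1.043207 = 99.5294
Value (long) = (F − K)·e^(−rT) = (99.5294 − 101.39) × 0.958582 = -1.7835
Value = -¥1.78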